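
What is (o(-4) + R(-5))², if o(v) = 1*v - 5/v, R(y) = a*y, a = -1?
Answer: 81/16 ≈ 5.0625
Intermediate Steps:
R(y) = -y
o(v) = v - 5/v
(o(-4) + R(-5))² = ((-4 - 5/(-4)) - 1*(-5))² = ((-4 - 5*(-¼)) + 5)² = ((-4 + 5/4) + 5)² = (-11/4 + 5)² = (9/4)² = 81/16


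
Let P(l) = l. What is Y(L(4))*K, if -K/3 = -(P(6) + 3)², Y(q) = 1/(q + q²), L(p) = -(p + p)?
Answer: 243/56 ≈ 4.3393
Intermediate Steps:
L(p) = -2*p
K = 243 (K = -(-3)*(6 + 3)² = -(-3)*9² = -(-3)*81 = -3*(-81) = 243)
Y(L(4))*K = (1/(((-2*4))*(1 - 2*4)))*243 = (1/((-8)*(1 - 8)))*243 = -⅛/(-7)*243 = -⅛*(-⅐)*243 = (1/56)*243 = 243/56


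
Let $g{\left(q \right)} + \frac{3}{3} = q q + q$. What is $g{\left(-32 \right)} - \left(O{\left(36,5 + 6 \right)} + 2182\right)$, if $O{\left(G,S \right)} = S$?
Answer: $-1202$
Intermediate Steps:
$g{\left(q \right)} = -1 + q + q^{2}$ ($g{\left(q \right)} = -1 + \left(q q + q\right) = -1 + \left(q^{2} + q\right) = -1 + \left(q + q^{2}\right) = -1 + q + q^{2}$)
$g{\left(-32 \right)} - \left(O{\left(36,5 + 6 \right)} + 2182\right) = \left(-1 - 32 + \left(-32\right)^{2}\right) - \left(\left(5 + 6\right) + 2182\right) = \left(-1 - 32 + 1024\right) - \left(11 + 2182\right) = 991 - 2193 = -1202$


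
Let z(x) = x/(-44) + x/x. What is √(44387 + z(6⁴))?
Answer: 18*√16566/11 ≈ 210.61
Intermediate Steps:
z(x) = 1 - x/44 (z(x) = x*(-1/44) + 1 = -x/44 + 1 = 1 - x/44)
√(44387 + z(6⁴)) = √(44387 + (1 - 1/44*6⁴)) = √(44387 + (1 - 1/44*1296)) = √(44387 + (1 - 324/11)) = √(44387 - 313/11) = √(487944/11) = 18*√16566/11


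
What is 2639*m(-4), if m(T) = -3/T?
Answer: 7917/4 ≈ 1979.3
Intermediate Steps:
2639*m(-4) = 2639*(-3/(-4)) = 2639*(-3*(-¼)) = 2639*(¾) = 7917/4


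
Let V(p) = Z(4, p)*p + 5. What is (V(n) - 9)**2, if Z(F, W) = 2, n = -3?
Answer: 100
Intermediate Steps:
V(p) = 5 + 2*p (V(p) = 2*p + 5 = 5 + 2*p)
(V(n) - 9)**2 = ((5 + 2*(-3)) - 9)**2 = ((5 - 6) - 9)**2 = (-1 - 9)**2 = (-10)**2 = 100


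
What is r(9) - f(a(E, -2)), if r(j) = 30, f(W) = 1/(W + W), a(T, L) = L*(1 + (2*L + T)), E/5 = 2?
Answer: 841/28 ≈ 30.036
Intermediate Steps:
E = 10 (E = 5*2 = 10)
a(T, L) = L*(1 + T + 2*L) (a(T, L) = L*(1 + (T + 2*L)) = L*(1 + T + 2*L))
f(W) = 1/(2*W)
r(9) - f(a(E, -2)) = 30 - 1/(2*((-2*(1 + 10 + 2*(-2))))) = 30 - 1/(2*((-2*(1 + 10 - 4)))) = 30 - 1/(2*((-2*7))) = 30 - 1/(2*(-14)) = 30 - (-1)/(2*14) = 30 - 1*(-1/28) = 30 + 1/28 = 841/28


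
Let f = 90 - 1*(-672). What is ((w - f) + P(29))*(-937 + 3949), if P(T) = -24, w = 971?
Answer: 557220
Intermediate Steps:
f = 762 (f = 90 + 672 = 762)
((w - f) + P(29))*(-937 + 3949) = ((971 - 1*762) - 24)*(-937 + 3949) = ((971 - 762) - 24)*3012 = (209 - 24)*3012 = 185*3012 = 557220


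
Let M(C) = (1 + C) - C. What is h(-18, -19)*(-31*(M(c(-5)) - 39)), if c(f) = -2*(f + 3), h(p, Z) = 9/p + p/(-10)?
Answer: 7657/5 ≈ 1531.4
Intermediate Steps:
h(p, Z) = 9/p - p/10 (h(p, Z) = 9/p + p*(-1/10) = 9/p - p/10)
c(f) = -6 - 2*f (c(f) = -2*(3 + f) = -6 - 2*f)
M(C) = 1
h(-18, -19)*(-31*(M(c(-5)) - 39)) = (9/(-18) - 1/10*(-18))*(-31*(1 - 39)) = (9*(-1/18) + 9/5)*(-31*(-38)) = (-1/2 + 9/5)*1178 = (13/10)*1178 = 7657/5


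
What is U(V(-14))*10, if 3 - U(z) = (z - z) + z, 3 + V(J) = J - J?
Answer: 60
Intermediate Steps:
V(J) = -3 (V(J) = -3 + (J - J) = -3 + 0 = -3)
U(z) = 3 - z (U(z) = 3 - ((z - z) + z) = 3 - (0 + z) = 3 - z)
U(V(-14))*10 = (3 - 1*(-3))*10 = (3 + 3)*10 = 6*10 = 60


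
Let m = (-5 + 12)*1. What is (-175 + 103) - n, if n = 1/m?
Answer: -505/7 ≈ -72.143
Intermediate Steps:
m = 7 (m = 7*1 = 7)
n = 1/7 ≈ 0.14286
(-175 + 103) - n = (-175 + 103) - 1*1/7 = -72 - 1/7 = -505/7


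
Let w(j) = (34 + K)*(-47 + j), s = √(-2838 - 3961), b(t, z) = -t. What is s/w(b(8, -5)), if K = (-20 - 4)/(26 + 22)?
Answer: -2*I*√6799/3685 ≈ -0.044752*I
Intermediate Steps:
K = -½ (K = -24/48 = -24*1/48 = -½ ≈ -0.50000)
s = I*√6799 (s = √(-6799) = I*√6799 ≈ 82.456*I)
w(j) = -3149/2 + 67*j/2 (w(j) = (34 - ½)*(-47 + j) = 67*(-47 + j)/2 = -3149/2 + 67*j/2)
s/w(b(8, -5)) = (I*√6799)/(-3149/2 + 67*(-1*8)/2) = (I*√6799)/(-3149/2 + (67/2)*(-8)) = (I*√6799)/(-3149/2 - 268) = (I*√6799)/(-3685/2) = (I*√6799)*(-2/3685) = -2*I*√6799/3685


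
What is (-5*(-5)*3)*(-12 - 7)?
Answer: -1425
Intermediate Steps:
(-5*(-5)*3)*(-12 - 7) = (25*3)*(-19) = 75*(-19) = -1425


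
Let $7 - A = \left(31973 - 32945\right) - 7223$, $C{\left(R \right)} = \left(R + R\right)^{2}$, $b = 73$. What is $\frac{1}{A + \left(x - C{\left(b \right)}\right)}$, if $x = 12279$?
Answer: $- \frac{1}{835} \approx -0.0011976$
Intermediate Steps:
$C{\left(R \right)} = 4 R^{2}$ ($C{\left(R \right)} = \left(2 R\right)^{2} = 4 R^{2}$)
$A = 8202$ ($A = 7 - \left(\left(31973 - 32945\right) - 7223\right) = 7 - \left(-972 - 7223\right) = 7 - -8195 = 7 + 8195 = 8202$)
$\frac{1}{A + \left(x - C{\left(b \right)}\right)} = \frac{1}{8202 + \left(12279 - 4 \cdot 73^{2}\right)} = \frac{1}{8202 + \left(12279 - 4 \cdot 5329\right)} = \frac{1}{8202 + \left(12279 - 21316\right)} = \frac{1}{8202 - 9037} = \frac{1}{-835} = - \frac{1}{835}$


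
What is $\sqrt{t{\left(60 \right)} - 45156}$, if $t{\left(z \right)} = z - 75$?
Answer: $3 i \sqrt{5019} \approx 212.53 i$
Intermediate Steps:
$t{\left(z \right)} = -75 + z$ ($t{\left(z \right)} = z - 75 = -75 + z$)
$\sqrt{t{\left(60 \right)} - 45156} = \sqrt{\left(-75 + 60\right) - 45156} = \sqrt{-15 - 45156} = \sqrt{-45171} = 3 i \sqrt{5019}$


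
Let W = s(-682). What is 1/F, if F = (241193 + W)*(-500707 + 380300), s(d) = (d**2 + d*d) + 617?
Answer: -1/141123987606 ≈ -7.0860e-12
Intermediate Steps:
s(d) = 617 + 2*d**2 (s(d) = (d**2 + d**2) + 617 = 2*d**2 + 617 = 617 + 2*d**2)
W = 930865 (W = 617 + 2*(-682)**2 = 617 + 2*465124 = 617 + 930248 = 930865)
F = -141123987606 (F = (241193 + 930865)*(-500707 + 380300) = 1172058*(-120407) = -141123987606)
1/F = 1/(-141123987606) = -1/141123987606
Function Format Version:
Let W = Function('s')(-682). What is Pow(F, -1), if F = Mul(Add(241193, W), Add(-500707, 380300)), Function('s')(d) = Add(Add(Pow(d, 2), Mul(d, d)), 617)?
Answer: Rational(-1, 141123987606) ≈ -7.0860e-12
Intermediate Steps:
Function('s')(d) = Add(617, Mul(2, Pow(d, 2))) (Function('s')(d) = Add(Add(Pow(d, 2), Pow(d, 2)), 617) = Add(Mul(2, Pow(d, 2)), 617) = Add(617, Mul(2, Pow(d, 2))))
W = 930865 (W = Add(617, Mul(2, Pow(-682, 2))) = Add(617, Mul(2, 465124)) = Add(617, 930248) = 930865)
F = -141123987606 (F = Mul(Add(241193, 930865), Add(-500707, 380300)) = Mul(1172058, -120407) = -141123987606)
Pow(F, -1) = Pow(-141123987606, -1) = Rational(-1, 141123987606)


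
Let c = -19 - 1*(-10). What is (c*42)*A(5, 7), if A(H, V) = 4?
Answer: -1512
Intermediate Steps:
c = -9 (c = -19 + 10 = -9)
(c*42)*A(5, 7) = -9*42*4 = -378*4 = -1512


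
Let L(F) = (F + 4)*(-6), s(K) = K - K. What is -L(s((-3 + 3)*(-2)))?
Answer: 24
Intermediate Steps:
s(K) = 0
L(F) = -24 - 6*F (L(F) = (4 + F)*(-6) = -24 - 6*F)
-L(s((-3 + 3)*(-2))) = -(-24 - 6*0) = -(-24 + 0) = -1*(-24) = 24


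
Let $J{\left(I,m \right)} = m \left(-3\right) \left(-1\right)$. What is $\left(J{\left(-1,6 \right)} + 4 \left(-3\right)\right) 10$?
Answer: $60$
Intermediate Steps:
$J{\left(I,m \right)} = 3 m$ ($J{\left(I,m \right)} = - 3 m \left(-1\right) = 3 m$)
$\left(J{\left(-1,6 \right)} + 4 \left(-3\right)\right) 10 = \left(3 \cdot 6 + 4 \left(-3\right)\right) 10 = \left(18 - 12\right) 10 = 6 \cdot 10 = 60$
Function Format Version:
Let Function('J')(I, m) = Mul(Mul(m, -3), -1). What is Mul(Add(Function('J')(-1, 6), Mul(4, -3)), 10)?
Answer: 60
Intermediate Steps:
Function('J')(I, m) = Mul(3, m) (Function('J')(I, m) = Mul(Mul(-3, m), -1) = Mul(3, m))
Mul(Add(Function('J')(-1, 6), Mul(4, -3)), 10) = Mul(Add(Mul(3, 6), Mul(4, -3)), 10) = Mul(Add(18, -12), 10) = Mul(6, 10) = 60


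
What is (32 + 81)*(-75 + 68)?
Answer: -791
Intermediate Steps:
(32 + 81)*(-75 + 68) = 113*(-7) = -791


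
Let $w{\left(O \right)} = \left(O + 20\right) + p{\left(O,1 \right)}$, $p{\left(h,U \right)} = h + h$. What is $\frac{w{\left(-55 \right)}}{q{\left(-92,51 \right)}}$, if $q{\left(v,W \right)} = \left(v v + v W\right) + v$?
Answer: $- \frac{29}{736} \approx -0.039402$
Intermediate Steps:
$p{\left(h,U \right)} = 2 h$
$q{\left(v,W \right)} = v + v^{2} + W v$ ($q{\left(v,W \right)} = \left(v^{2} + W v\right) + v = v + v^{2} + W v$)
$w{\left(O \right)} = 20 + 3 O$ ($w{\left(O \right)} = \left(O + 20\right) + 2 O = \left(20 + O\right) + 2 O = 20 + 3 O$)
$\frac{w{\left(-55 \right)}}{q{\left(-92,51 \right)}} = \frac{20 + 3 \left(-55\right)}{\left(-92\right) \left(1 + 51 - 92\right)} = \frac{20 - 165}{\left(-92\right) \left(-40\right)} = - \frac{145}{3680} = \left(-145\right) \frac{1}{3680} = - \frac{29}{736}$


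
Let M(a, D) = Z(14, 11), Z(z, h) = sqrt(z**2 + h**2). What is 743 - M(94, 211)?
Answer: 743 - sqrt(317) ≈ 725.20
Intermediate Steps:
Z(z, h) = sqrt(h**2 + z**2)
M(a, D) = sqrt(317) (M(a, D) = sqrt(11**2 + 14**2) = sqrt(121 + 196) = sqrt(317))
743 - M(94, 211) = 743 - sqrt(317)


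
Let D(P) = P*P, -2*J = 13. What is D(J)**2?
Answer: 28561/16 ≈ 1785.1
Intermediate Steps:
J = -13/2 (J = -1/2*13 = -13/2 ≈ -6.5000)
D(P) = P**2
D(J)**2 = ((-13/2)**2)**2 = (169/4)**2 = 28561/16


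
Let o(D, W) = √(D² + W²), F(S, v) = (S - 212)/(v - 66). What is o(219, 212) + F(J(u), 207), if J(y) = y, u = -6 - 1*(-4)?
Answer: -214/141 + √92905 ≈ 303.29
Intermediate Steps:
u = -2 (u = -6 + 4 = -2)
F(S, v) = (-212 + S)/(-66 + v)
o(219, 212) + F(J(u), 207) = √(219² + 212²) + (-212 - 2)/(-66 + 207) = √(47961 + 44944) - 214/141 = √92905 + (1/141)*(-214) = √92905 - 214/141 = -214/141 + √92905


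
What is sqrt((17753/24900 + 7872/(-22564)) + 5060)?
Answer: sqrt(998372613871035057)/14046090 ≈ 71.136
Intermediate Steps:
sqrt((17753/24900 + 7872/(-22564)) + 5060) = sqrt((17753*(1/24900) + 7872*(-1/22564)) + 5060) = sqrt((17753/24900 - 1968/5641) + 5060) = sqrt(51141473/140460900 + 5060) = sqrt(710783295473/140460900) = sqrt(998372613871035057)/14046090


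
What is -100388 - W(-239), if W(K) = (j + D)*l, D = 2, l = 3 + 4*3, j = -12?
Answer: -100238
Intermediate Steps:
l = 15 (l = 3 + 12 = 15)
W(K) = -150 (W(K) = (-12 + 2)*15 = -10*15 = -150)
-100388 - W(-239) = -100388 - 1*(-150) = -100388 + 150 = -100238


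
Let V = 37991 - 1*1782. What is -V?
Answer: -36209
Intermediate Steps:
V = 36209 (V = 37991 - 1782 = 36209)
-V = -1*36209 = -36209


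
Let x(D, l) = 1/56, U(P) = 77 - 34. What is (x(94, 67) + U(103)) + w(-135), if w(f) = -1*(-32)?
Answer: 4201/56 ≈ 75.018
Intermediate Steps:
U(P) = 43
x(D, l) = 1/56
w(f) = 32
(x(94, 67) + U(103)) + w(-135) = (1/56 + 43) + 32 = 2409/56 + 32 = 4201/56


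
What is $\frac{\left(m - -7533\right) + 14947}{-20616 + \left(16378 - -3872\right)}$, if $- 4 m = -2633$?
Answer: $- \frac{30851}{488} \approx -63.219$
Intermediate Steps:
$m = \frac{2633}{4}$ ($m = \left(- \frac{1}{4}\right) \left(-2633\right) = \frac{2633}{4} \approx 658.25$)
$\frac{\left(m - -7533\right) + 14947}{-20616 + \left(16378 - -3872\right)} = \frac{\left(\frac{2633}{4} - -7533\right) + 14947}{-20616 + \left(16378 - -3872\right)} = \frac{\left(\frac{2633}{4} + 7533\right) + 14947}{-20616 + \left(16378 + 3872\right)} = \frac{\frac{32765}{4} + 14947}{-20616 + 20250} = \frac{92553}{4 \left(-366\right)} = \frac{92553}{4} \left(- \frac{1}{366}\right) = - \frac{30851}{488}$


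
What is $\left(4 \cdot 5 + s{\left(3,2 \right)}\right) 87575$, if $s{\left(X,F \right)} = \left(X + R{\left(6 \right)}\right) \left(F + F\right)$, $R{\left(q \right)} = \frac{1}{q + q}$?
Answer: $\frac{8494775}{3} \approx 2.8316 \cdot 10^{6}$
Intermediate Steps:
$R{\left(q \right)} = \frac{1}{2 q}$
$s{\left(X,F \right)} = 2 F \left(\frac{1}{12} + X\right)$ ($s{\left(X,F \right)} = \left(X + \frac{1}{2 \cdot 6}\right) \left(F + F\right) = \left(X + \frac{1}{2} \cdot \frac{1}{6}\right) 2 F = \left(X + \frac{1}{12}\right) 2 F = \left(\frac{1}{12} + X\right) 2 F = 2 F \left(\frac{1}{12} + X\right)$)
$\left(4 \cdot 5 + s{\left(3,2 \right)}\right) 87575 = \left(4 \cdot 5 + \frac{1}{6} \cdot 2 \left(1 + 12 \cdot 3\right)\right) 87575 = \left(20 + \frac{1}{6} \cdot 2 \left(1 + 36\right)\right) 87575 = \left(20 + \frac{1}{6} \cdot 2 \cdot 37\right) 87575 = \left(20 + \frac{37}{3}\right) 87575 = \frac{97}{3} \cdot 87575 = \frac{8494775}{3}$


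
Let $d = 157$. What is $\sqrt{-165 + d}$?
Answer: $2 i \sqrt{2} \approx 2.8284 i$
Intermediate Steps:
$\sqrt{-165 + d} = \sqrt{-165 + 157} = \sqrt{-8} = 2 i \sqrt{2}$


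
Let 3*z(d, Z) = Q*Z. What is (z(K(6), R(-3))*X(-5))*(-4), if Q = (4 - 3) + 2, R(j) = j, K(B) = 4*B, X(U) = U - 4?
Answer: -108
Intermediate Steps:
X(U) = -4 + U
Q = 3 (Q = 1 + 2 = 3)
z(d, Z) = Z (z(d, Z) = (3*Z)/3 = Z)
(z(K(6), R(-3))*X(-5))*(-4) = -3*(-4 - 5)*(-4) = -3*(-9)*(-4) = 27*(-4) = -108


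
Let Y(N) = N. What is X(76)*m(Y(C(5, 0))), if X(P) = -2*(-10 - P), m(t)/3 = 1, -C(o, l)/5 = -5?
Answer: 516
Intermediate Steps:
C(o, l) = 25 (C(o, l) = -5*(-5) = 25)
m(t) = 3 (m(t) = 3*1 = 3)
X(P) = 20 + 2*P
X(76)*m(Y(C(5, 0))) = (20 + 2*76)*3 = (20 + 152)*3 = 172*3 = 516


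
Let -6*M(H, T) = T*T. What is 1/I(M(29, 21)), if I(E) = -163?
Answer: -1/163 ≈ -0.0061350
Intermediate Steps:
M(H, T) = -T**2/6 (M(H, T) = -T*T/6 = -T**2/6)
1/I(M(29, 21)) = 1/(-163) = -1/163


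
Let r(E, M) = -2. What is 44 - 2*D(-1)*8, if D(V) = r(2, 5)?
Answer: 76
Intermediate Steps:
D(V) = -2
44 - 2*D(-1)*8 = 44 - 2*(-2)*8 = 44 + 4*8 = 44 + 32 = 76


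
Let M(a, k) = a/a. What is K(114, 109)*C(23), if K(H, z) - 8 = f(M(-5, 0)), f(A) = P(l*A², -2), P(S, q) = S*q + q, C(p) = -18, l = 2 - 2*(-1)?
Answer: 36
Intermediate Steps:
l = 4 (l = 2 + 2 = 4)
M(a, k) = 1
P(S, q) = q + S*q
f(A) = -2 - 8*A² (f(A) = -2*(1 + 4*A²) = -2 - 8*A²)
K(H, z) = -2 (K(H, z) = 8 + (-2 - 8*1²) = 8 + (-2 - 8*1) = 8 + (-2 - 8) = 8 - 10 = -2)
K(114, 109)*C(23) = -2*(-18) = 36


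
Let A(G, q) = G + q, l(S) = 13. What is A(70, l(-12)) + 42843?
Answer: 42926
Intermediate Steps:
A(70, l(-12)) + 42843 = (70 + 13) + 42843 = 83 + 42843 = 42926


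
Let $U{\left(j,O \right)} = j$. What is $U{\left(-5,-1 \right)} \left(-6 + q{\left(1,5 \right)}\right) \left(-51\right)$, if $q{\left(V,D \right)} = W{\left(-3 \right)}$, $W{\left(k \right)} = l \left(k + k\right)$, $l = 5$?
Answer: $-9180$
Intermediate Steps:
$W{\left(k \right)} = 10 k$ ($W{\left(k \right)} = 5 \left(k + k\right) = 5 \cdot 2 k = 10 k$)
$q{\left(V,D \right)} = -30$ ($q{\left(V,D \right)} = 10 \left(-3\right) = -30$)
$U{\left(-5,-1 \right)} \left(-6 + q{\left(1,5 \right)}\right) \left(-51\right) = - 5 \left(-6 - 30\right) \left(-51\right) = \left(-5\right) \left(-36\right) \left(-51\right) = 180 \left(-51\right) = -9180$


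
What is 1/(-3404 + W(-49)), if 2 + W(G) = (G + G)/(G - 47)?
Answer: -48/163439 ≈ -0.00029369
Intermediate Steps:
W(G) = -2 + 2*G/(-47 + G) (W(G) = -2 + (G + G)/(G - 47) = -2 + (2*G)/(-47 + G) = -2 + 2*G/(-47 + G))
1/(-3404 + W(-49)) = 1/(-3404 + 94/(-47 - 49)) = 1/(-3404 + 94/(-96)) = 1/(-3404 + 94*(-1/96)) = 1/(-3404 - 47/48) = 1/(-163439/48) = -48/163439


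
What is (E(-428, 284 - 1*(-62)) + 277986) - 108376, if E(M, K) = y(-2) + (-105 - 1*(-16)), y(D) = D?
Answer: 169519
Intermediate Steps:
E(M, K) = -91 (E(M, K) = -2 + (-105 - 1*(-16)) = -2 + (-105 + 16) = -2 - 89 = -91)
(E(-428, 284 - 1*(-62)) + 277986) - 108376 = (-91 + 277986) - 108376 = 277895 - 108376 = 169519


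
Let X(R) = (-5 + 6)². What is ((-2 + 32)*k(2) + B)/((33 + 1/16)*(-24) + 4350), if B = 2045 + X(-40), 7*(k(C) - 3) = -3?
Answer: 9908/16597 ≈ 0.59698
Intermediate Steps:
k(C) = 18/7 (k(C) = 3 + (⅐)*(-3) = 3 - 3/7 = 18/7)
X(R) = 1 (X(R) = 1² = 1)
B = 2046 (B = 2045 + 1 = 2046)
((-2 + 32)*k(2) + B)/((33 + 1/16)*(-24) + 4350) = ((-2 + 32)*(18/7) + 2046)/((33 + 1/16)*(-24) + 4350) = (30*(18/7) + 2046)/((33 + 1/16)*(-24) + 4350) = (540/7 + 2046)/((529/16)*(-24) + 4350) = 14862/(7*(-1587/2 + 4350)) = 14862/(7*(7113/2)) = (14862/7)*(2/7113) = 9908/16597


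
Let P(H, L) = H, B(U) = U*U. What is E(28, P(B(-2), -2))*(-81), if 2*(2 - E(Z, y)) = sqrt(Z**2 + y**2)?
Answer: -162 + 810*sqrt(2) ≈ 983.51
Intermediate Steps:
B(U) = U**2
E(Z, y) = 2 - sqrt(Z**2 + y**2)/2
E(28, P(B(-2), -2))*(-81) = (2 - sqrt(28**2 + ((-2)**2)**2)/2)*(-81) = (2 - sqrt(784 + 4**2)/2)*(-81) = (2 - sqrt(784 + 16)/2)*(-81) = (2 - 10*sqrt(2))*(-81) = -162 + 810*sqrt(2)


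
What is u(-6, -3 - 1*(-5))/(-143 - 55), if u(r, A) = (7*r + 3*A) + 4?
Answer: 16/99 ≈ 0.16162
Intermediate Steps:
u(r, A) = 4 + 3*A + 7*r (u(r, A) = (3*A + 7*r) + 4 = 4 + 3*A + 7*r)
u(-6, -3 - 1*(-5))/(-143 - 55) = (4 + 3*(-3 - 1*(-5)) + 7*(-6))/(-143 - 55) = (4 + 3*(-3 + 5) - 42)/(-198) = -(4 + 3*2 - 42)/198 = -(4 + 6 - 42)/198 = -1/198*(-32) = 16/99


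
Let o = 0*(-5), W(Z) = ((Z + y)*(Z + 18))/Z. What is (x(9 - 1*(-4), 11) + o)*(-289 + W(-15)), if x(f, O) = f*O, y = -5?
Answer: -40755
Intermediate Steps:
x(f, O) = O*f
W(Z) = (-5 + Z)*(18 + Z)/Z (W(Z) = ((Z - 5)*(Z + 18))/Z = ((-5 + Z)*(18 + Z))/Z = (-5 + Z)*(18 + Z)/Z)
o = 0
(x(9 - 1*(-4), 11) + o)*(-289 + W(-15)) = (11*(9 - 1*(-4)) + 0)*(-289 + (13 - 15 - 90/(-15))) = (11*(9 + 4) + 0)*(-289 + (13 - 15 - 90*(-1/15))) = (11*13 + 0)*(-289 + (13 - 15 + 6)) = (143 + 0)*(-289 + 4) = 143*(-285) = -40755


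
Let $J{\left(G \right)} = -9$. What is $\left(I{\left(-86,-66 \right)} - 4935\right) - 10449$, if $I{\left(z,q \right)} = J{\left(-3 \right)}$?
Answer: $-15393$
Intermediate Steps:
$I{\left(z,q \right)} = -9$
$\left(I{\left(-86,-66 \right)} - 4935\right) - 10449 = \left(-9 - 4935\right) - 10449 = -4944 - 10449 = -15393$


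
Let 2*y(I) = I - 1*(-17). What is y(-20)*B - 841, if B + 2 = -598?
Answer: 59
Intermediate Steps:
y(I) = 17/2 + I/2 (y(I) = (I - 1*(-17))/2 = (I + 17)/2 = (17 + I)/2 = 17/2 + I/2)
B = -600 (B = -2 - 598 = -600)
y(-20)*B - 841 = (17/2 + (½)*(-20))*(-600) - 841 = (17/2 - 10)*(-600) - 841 = -3/2*(-600) - 841 = 900 - 841 = 59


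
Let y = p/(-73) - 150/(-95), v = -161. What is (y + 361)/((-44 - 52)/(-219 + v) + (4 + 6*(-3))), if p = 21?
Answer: -1256245/47669 ≈ -26.353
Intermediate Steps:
y = 1791/1387 (y = 21/(-73) - 150/(-95) = 21*(-1/73) - 150*(-1/95) = -21/73 + 30/19 = 1791/1387 ≈ 1.2913)
(y + 361)/((-44 - 52)/(-219 + v) + (4 + 6*(-3))) = (1791/1387 + 361)/((-44 - 52)/(-219 - 161) + (4 + 6*(-3))) = 502498/(1387*(-96/(-380) + (4 - 18))) = 502498/(1387*(-96*(-1/380) - 14)) = 502498/(1387*(24/95 - 14)) = 502498/(1387*(-1306/95)) = (502498/1387)*(-95/1306) = -1256245/47669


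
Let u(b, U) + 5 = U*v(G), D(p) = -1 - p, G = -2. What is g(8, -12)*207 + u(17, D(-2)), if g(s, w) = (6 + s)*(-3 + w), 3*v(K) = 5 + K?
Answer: -43474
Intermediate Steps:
v(K) = 5/3 + K/3 (v(K) = (5 + K)/3 = 5/3 + K/3)
g(s, w) = (-3 + w)*(6 + s)
u(b, U) = -5 + U (u(b, U) = -5 + U*(5/3 + (⅓)*(-2)) = -5 + U*(5/3 - ⅔) = -5 + U*1 = -5 + U)
g(8, -12)*207 + u(17, D(-2)) = (-18 - 3*8 + 6*(-12) + 8*(-12))*207 + (-5 + (-1 - 1*(-2))) = (-18 - 24 - 72 - 96)*207 + (-5 + (-1 + 2)) = -210*207 + (-5 + 1) = -43470 - 4 = -43474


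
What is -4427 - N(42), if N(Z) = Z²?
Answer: -6191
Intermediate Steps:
-4427 - N(42) = -4427 - 1*42² = -4427 - 1*1764 = -4427 - 1764 = -6191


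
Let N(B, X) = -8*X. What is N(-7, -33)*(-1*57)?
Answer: -15048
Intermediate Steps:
N(-7, -33)*(-1*57) = (-8*(-33))*(-1*57) = 264*(-57) = -15048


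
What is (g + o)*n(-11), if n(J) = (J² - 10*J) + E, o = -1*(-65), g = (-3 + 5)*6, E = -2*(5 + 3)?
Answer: 16555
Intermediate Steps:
E = -16 (E = -2*8 = -16)
g = 12 (g = 2*6 = 12)
o = 65
n(J) = -16 + J² - 10*J (n(J) = (J² - 10*J) - 16 = -16 + J² - 10*J)
(g + o)*n(-11) = (12 + 65)*(-16 + (-11)² - 10*(-11)) = 77*(-16 + 121 + 110) = 77*215 = 16555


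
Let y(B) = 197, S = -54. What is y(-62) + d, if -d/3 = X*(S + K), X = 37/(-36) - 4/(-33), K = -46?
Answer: -2474/33 ≈ -74.970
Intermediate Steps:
X = -359/396 (X = 37*(-1/36) - 4*(-1/33) = -37/36 + 4/33 = -359/396 ≈ -0.90657)
d = -8975/33 (d = -(-359)*(-54 - 46)/132 = -(-359)*(-100)/132 = -3*8975/99 = -8975/33 ≈ -271.97)
y(-62) + d = 197 - 8975/33 = -2474/33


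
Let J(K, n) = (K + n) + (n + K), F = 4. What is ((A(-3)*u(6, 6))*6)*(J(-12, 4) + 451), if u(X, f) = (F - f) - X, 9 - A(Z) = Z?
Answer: -250560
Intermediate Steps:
A(Z) = 9 - Z
J(K, n) = 2*K + 2*n (J(K, n) = (K + n) + (K + n) = 2*K + 2*n)
u(X, f) = 4 - X - f (u(X, f) = (4 - f) - X = 4 - X - f)
((A(-3)*u(6, 6))*6)*(J(-12, 4) + 451) = (((9 - 1*(-3))*(4 - 1*6 - 1*6))*6)*((2*(-12) + 2*4) + 451) = (((9 + 3)*(4 - 6 - 6))*6)*((-24 + 8) + 451) = ((12*(-8))*6)*(-16 + 451) = -96*6*435 = -576*435 = -250560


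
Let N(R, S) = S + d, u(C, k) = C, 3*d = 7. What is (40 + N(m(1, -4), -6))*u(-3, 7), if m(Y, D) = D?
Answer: -109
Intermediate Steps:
d = 7/3 (d = (1/3)*7 = 7/3 ≈ 2.3333)
N(R, S) = 7/3 + S (N(R, S) = S + 7/3 = 7/3 + S)
(40 + N(m(1, -4), -6))*u(-3, 7) = (40 + (7/3 - 6))*(-3) = (40 - 11/3)*(-3) = (109/3)*(-3) = -109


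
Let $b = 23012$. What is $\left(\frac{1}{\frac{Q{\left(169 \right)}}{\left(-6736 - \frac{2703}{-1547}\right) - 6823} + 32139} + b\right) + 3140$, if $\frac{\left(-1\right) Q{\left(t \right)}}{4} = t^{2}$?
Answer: $\frac{518602030982799}{19830300947} \approx 26152.0$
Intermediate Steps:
$Q{\left(t \right)} = - 4 t^{2}$
$\left(\frac{1}{\frac{Q{\left(169 \right)}}{\left(-6736 - \frac{2703}{-1547}\right) - 6823} + 32139} + b\right) + 3140 = \left(\frac{1}{\frac{\left(-4\right) 169^{2}}{\left(-6736 - \frac{2703}{-1547}\right) - 6823} + 32139} + 23012\right) + 3140 = \left(\frac{1}{\frac{\left(-4\right) 28561}{\left(-6736 - - \frac{159}{91}\right) - 6823} + 32139} + 23012\right) + 3140 = \left(\frac{1}{- \frac{114244}{\left(-6736 + \frac{159}{91}\right) - 6823} + 32139} + 23012\right) + 3140 = \left(\frac{1}{- \frac{114244}{- \frac{612817}{91} - 6823} + 32139} + 23012\right) + 3140 = \left(\frac{1}{- \frac{114244}{- \frac{1233710}{91}} + 32139} + 23012\right) + 3140 = \left(\frac{1}{\left(-114244\right) \left(- \frac{91}{1233710}\right) + 32139} + 23012\right) + 3140 = \left(\frac{1}{\frac{5198102}{616855} + 32139} + 23012\right) + 3140 = \left(\frac{1}{\frac{19830300947}{616855}} + 23012\right) + 3140 = \left(\frac{616855}{19830300947} + 23012\right) + 3140 = \frac{456334886009219}{19830300947} + 3140 = \frac{518602030982799}{19830300947}$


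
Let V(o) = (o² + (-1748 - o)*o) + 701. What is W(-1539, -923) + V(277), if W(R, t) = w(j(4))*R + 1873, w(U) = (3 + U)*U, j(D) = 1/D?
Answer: -7725959/16 ≈ -4.8287e+5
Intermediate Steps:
w(U) = U*(3 + U)
W(R, t) = 1873 + 13*R/16 (W(R, t) = ((3 + 1/4)/4)*R + 1873 = ((3 + ¼)/4)*R + 1873 = ((¼)*(13/4))*R + 1873 = 13*R/16 + 1873 = 1873 + 13*R/16)
V(o) = 701 + o² + o*(-1748 - o) (V(o) = (o² + o*(-1748 - o)) + 701 = 701 + o² + o*(-1748 - o))
W(-1539, -923) + V(277) = (1873 + (13/16)*(-1539)) + (701 - 1748*277) = (1873 - 20007/16) + (701 - 484196) = 9961/16 - 483495 = -7725959/16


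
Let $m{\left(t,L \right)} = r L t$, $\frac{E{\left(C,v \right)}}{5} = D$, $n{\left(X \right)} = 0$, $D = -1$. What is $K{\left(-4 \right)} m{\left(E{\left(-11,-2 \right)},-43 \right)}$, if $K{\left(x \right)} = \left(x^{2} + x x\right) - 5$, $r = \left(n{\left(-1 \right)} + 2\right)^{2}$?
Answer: $23220$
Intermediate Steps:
$E{\left(C,v \right)} = -5$ ($E{\left(C,v \right)} = 5 \left(-1\right) = -5$)
$r = 4$ ($r = \left(0 + 2\right)^{2} = 2^{2} = 4$)
$K{\left(x \right)} = -5 + 2 x^{2}$ ($K{\left(x \right)} = \left(x^{2} + x^{2}\right) - 5 = 2 x^{2} - 5 = -5 + 2 x^{2}$)
$m{\left(t,L \right)} = 4 L t$
$K{\left(-4 \right)} m{\left(E{\left(-11,-2 \right)},-43 \right)} = \left(-5 + 2 \left(-4\right)^{2}\right) 4 \left(-43\right) \left(-5\right) = \left(-5 + 2 \cdot 16\right) 860 = \left(-5 + 32\right) 860 = 27 \cdot 860 = 23220$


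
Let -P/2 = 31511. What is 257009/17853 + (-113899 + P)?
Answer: -3158313604/17853 ≈ -1.7691e+5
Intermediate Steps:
P = -63022 (P = -2*31511 = -63022)
257009/17853 + (-113899 + P) = 257009/17853 + (-113899 - 63022) = 257009*(1/17853) - 176921 = 257009/17853 - 176921 = -3158313604/17853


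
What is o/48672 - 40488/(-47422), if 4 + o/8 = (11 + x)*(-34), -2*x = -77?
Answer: 83164039/144257724 ≈ 0.57650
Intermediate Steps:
x = 77/2 (x = -1/2*(-77) = 77/2 ≈ 38.500)
o = -13496 (o = -32 + 8*((11 + 77/2)*(-34)) = -32 + 8*((99/2)*(-34)) = -32 + 8*(-1683) = -32 - 13464 = -13496)
o/48672 - 40488/(-47422) = -13496/48672 - 40488/(-47422) = -13496*1/48672 - 40488*(-1/47422) = -1687/6084 + 20244/23711 = 83164039/144257724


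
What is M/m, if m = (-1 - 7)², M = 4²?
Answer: ¼ ≈ 0.25000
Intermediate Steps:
M = 16
m = 64 (m = (-8)² = 64)
M/m = 16/64 = 16*(1/64) = ¼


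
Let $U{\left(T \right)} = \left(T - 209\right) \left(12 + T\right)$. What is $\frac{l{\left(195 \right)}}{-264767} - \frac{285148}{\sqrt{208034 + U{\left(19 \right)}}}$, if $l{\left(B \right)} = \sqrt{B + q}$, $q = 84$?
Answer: $- \frac{71287 \sqrt{12634}}{12634} - \frac{3 \sqrt{31}}{264767} \approx -634.22$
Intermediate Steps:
$l{\left(B \right)} = \sqrt{84 + B}$ ($l{\left(B \right)} = \sqrt{B + 84} = \sqrt{84 + B}$)
$U{\left(T \right)} = \left(-209 + T\right) \left(12 + T\right)$
$\frac{l{\left(195 \right)}}{-264767} - \frac{285148}{\sqrt{208034 + U{\left(19 \right)}}} = \frac{\sqrt{84 + 195}}{-264767} - \frac{285148}{\sqrt{208034 - \left(6251 - 361\right)}} = \sqrt{279} \left(- \frac{1}{264767}\right) - \frac{285148}{\sqrt{208034 - 5890}} = 3 \sqrt{31} \left(- \frac{1}{264767}\right) - \frac{285148}{\sqrt{208034 - 5890}} = - \frac{3 \sqrt{31}}{264767} - \frac{285148}{\sqrt{202144}} = - \frac{3 \sqrt{31}}{264767} - \frac{285148}{4 \sqrt{12634}} = - \frac{3 \sqrt{31}}{264767} - 285148 \frac{\sqrt{12634}}{50536} = - \frac{3 \sqrt{31}}{264767} - \frac{71287 \sqrt{12634}}{12634} = - \frac{71287 \sqrt{12634}}{12634} - \frac{3 \sqrt{31}}{264767}$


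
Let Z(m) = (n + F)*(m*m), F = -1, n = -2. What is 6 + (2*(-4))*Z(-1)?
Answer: 30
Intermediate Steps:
Z(m) = -3*m² (Z(m) = (-2 - 1)*(m*m) = -3*m²)
6 + (2*(-4))*Z(-1) = 6 + (2*(-4))*(-3*(-1)²) = 6 - (-24) = 6 - 8*(-3) = 6 + 24 = 30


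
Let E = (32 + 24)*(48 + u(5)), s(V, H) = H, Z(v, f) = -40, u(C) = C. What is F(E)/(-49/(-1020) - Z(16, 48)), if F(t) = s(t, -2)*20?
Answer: -40800/40849 ≈ -0.99880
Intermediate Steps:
E = 2968 (E = (32 + 24)*(48 + 5) = 56*53 = 2968)
F(t) = -40 (F(t) = -2*20 = -40)
F(E)/(-49/(-1020) - Z(16, 48)) = -40/(-49/(-1020) - 1*(-40)) = -40/(-49*(-1/1020) + 40) = -40/(49/1020 + 40) = -40/40849/1020 = -40*1020/40849 = -40800/40849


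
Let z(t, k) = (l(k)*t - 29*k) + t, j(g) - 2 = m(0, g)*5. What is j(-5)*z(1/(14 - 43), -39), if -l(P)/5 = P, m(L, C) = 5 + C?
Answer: 65206/29 ≈ 2248.5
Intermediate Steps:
l(P) = -5*P
j(g) = 27 + 5*g (j(g) = 2 + (5 + g)*5 = 2 + (25 + 5*g) = 27 + 5*g)
z(t, k) = t - 29*k - 5*k*t (z(t, k) = ((-5*k)*t - 29*k) + t = (-5*k*t - 29*k) + t = (-29*k - 5*k*t) + t = t - 29*k - 5*k*t)
j(-5)*z(1/(14 - 43), -39) = (27 + 5*(-5))*(1/(14 - 43) - 29*(-39) - 5*(-39)/(14 - 43)) = (27 - 25)*(1/(-29) + 1131 - 5*(-39)/(-29)) = 2*(-1/29 + 1131 - 5*(-39)*(-1/29)) = 2*(-1/29 + 1131 - 195/29) = 2*(32603/29) = 65206/29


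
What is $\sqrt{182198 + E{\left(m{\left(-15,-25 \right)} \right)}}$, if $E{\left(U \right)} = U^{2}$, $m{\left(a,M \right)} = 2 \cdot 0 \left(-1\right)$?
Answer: $\sqrt{182198} \approx 426.85$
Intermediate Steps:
$m{\left(a,M \right)} = 0$ ($m{\left(a,M \right)} = 0 \left(-1\right) = 0$)
$\sqrt{182198 + E{\left(m{\left(-15,-25 \right)} \right)}} = \sqrt{182198 + 0^{2}} = \sqrt{182198 + 0} = \sqrt{182198}$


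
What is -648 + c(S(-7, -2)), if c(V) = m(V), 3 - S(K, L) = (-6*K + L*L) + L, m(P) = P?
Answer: -689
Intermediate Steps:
S(K, L) = 3 - L - L² + 6*K (S(K, L) = 3 - ((-6*K + L*L) + L) = 3 - ((-6*K + L²) + L) = 3 - ((L² - 6*K) + L) = 3 - (L + L² - 6*K) = 3 + (-L - L² + 6*K) = 3 - L - L² + 6*K)
c(V) = V
-648 + c(S(-7, -2)) = -648 + (3 - 1*(-2) - 1*(-2)² + 6*(-7)) = -648 + (3 + 2 - 1*4 - 42) = -648 + (3 + 2 - 4 - 42) = -648 - 41 = -689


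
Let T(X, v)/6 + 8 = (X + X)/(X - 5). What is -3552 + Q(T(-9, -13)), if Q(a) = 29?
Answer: -3523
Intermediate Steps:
T(X, v) = -48 + 12*X/(-5 + X) (T(X, v) = -48 + 6*((X + X)/(X - 5)) = -48 + 6*((2*X)/(-5 + X)) = -48 + 6*(2*X/(-5 + X)) = -48 + 12*X/(-5 + X))
-3552 + Q(T(-9, -13)) = -3552 + 29 = -3523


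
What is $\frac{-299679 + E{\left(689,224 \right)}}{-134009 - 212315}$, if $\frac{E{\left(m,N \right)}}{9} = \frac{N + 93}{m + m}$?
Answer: $\frac{412954809}{477234472} \approx 0.86531$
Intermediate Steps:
$E{\left(m,N \right)} = \frac{9 \left(93 + N\right)}{2 m}$ ($E{\left(m,N \right)} = 9 \frac{N + 93}{m + m} = 9 \frac{93 + N}{2 m} = \frac{9 \left(93 + N\right)}{2 m}$)
$\frac{-299679 + E{\left(689,224 \right)}}{-134009 - 212315} = \frac{-299679 + \frac{9 \left(93 + 224\right)}{2 \cdot 689}}{-134009 - 212315} = \frac{-299679 + \frac{9}{2} \cdot \frac{1}{689} \cdot 317}{-346324} = \left(-299679 + \frac{2853}{1378}\right) \left(- \frac{1}{346324}\right) = \left(- \frac{412954809}{1378}\right) \left(- \frac{1}{346324}\right) = \frac{412954809}{477234472}$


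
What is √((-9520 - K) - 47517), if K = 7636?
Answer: I*√64673 ≈ 254.31*I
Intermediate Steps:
√((-9520 - K) - 47517) = √((-9520 - 1*7636) - 47517) = √((-9520 - 7636) - 47517) = √(-17156 - 47517) = √(-64673) = I*√64673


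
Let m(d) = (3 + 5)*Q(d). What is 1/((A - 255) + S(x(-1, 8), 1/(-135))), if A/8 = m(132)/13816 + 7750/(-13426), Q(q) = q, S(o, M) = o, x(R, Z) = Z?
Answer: -1053941/264545979 ≈ -0.0039840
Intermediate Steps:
m(d) = 8*d (m(d) = (3 + 5)*d = 8*d)
A = -4222552/1053941 (A = 8*((8*132)/13816 + 7750/(-13426)) = 8*(1056*(1/13816) + 7750*(-1/13426)) = 8*(12/157 - 3875/6713) = 8*(-527819/1053941) = -4222552/1053941 ≈ -4.0064)
1/((A - 255) + S(x(-1, 8), 1/(-135))) = 1/((-4222552/1053941 - 255) + 8) = 1/(-272977507/1053941 + 8) = 1/(-264545979/1053941) = -1053941/264545979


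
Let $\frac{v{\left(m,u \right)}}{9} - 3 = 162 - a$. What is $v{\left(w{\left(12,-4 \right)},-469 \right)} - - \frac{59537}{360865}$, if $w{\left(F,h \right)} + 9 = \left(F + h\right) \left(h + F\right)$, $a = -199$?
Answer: $\frac{1182253277}{360865} \approx 3276.2$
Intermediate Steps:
$w{\left(F,h \right)} = -9 + \left(F + h\right)^{2}$ ($w{\left(F,h \right)} = -9 + \left(F + h\right) \left(h + F\right) = -9 + \left(F + h\right) \left(F + h\right) = -9 + \left(F + h\right)^{2}$)
$v{\left(m,u \right)} = 3276$ ($v{\left(m,u \right)} = 27 + 9 \left(162 - -199\right) = 27 + 9 \left(162 + 199\right) = 27 + 9 \cdot 361 = 27 + 3249 = 3276$)
$v{\left(w{\left(12,-4 \right)},-469 \right)} - - \frac{59537}{360865} = 3276 - - \frac{59537}{360865} = 3276 + \frac{59537}{360865} = \frac{1182253277}{360865}$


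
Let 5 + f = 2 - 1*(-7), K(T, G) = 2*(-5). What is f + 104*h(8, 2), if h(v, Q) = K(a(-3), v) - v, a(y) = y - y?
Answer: -1868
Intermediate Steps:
a(y) = 0
K(T, G) = -10
f = 4 (f = -5 + (2 - 1*(-7)) = -5 + (2 + 7) = -5 + 9 = 4)
h(v, Q) = -10 - v
f + 104*h(8, 2) = 4 + 104*(-10 - 1*8) = 4 + 104*(-10 - 8) = 4 + 104*(-18) = 4 - 1872 = -1868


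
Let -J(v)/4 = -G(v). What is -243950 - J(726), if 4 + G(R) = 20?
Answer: -244014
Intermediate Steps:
G(R) = 16 (G(R) = -4 + 20 = 16)
J(v) = 64 (J(v) = -(-4)*16 = -4*(-16) = 64)
-243950 - J(726) = -243950 - 1*64 = -243950 - 64 = -244014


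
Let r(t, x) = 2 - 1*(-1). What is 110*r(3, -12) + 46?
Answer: 376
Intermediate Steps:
r(t, x) = 3 (r(t, x) = 2 + 1 = 3)
110*r(3, -12) + 46 = 110*3 + 46 = 330 + 46 = 376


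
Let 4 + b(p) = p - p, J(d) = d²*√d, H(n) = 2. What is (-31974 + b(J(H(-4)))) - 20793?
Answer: -52771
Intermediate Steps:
J(d) = d^(5/2)
b(p) = -4 (b(p) = -4 + (p - p) = -4 + 0 = -4)
(-31974 + b(J(H(-4)))) - 20793 = (-31974 - 4) - 20793 = -31978 - 20793 = -52771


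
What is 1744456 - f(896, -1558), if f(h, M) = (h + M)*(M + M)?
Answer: -318336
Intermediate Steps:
f(h, M) = 2*M*(M + h) (f(h, M) = (M + h)*(2*M) = 2*M*(M + h))
1744456 - f(896, -1558) = 1744456 - 2*(-1558)*(-1558 + 896) = 1744456 - 2*(-1558)*(-662) = 1744456 - 1*2062792 = 1744456 - 2062792 = -318336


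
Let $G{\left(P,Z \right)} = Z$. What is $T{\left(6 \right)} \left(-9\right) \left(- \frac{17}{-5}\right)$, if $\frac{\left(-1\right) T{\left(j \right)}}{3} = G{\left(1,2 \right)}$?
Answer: $\frac{918}{5} \approx 183.6$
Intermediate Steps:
$T{\left(j \right)} = -6$ ($T{\left(j \right)} = \left(-3\right) 2 = -6$)
$T{\left(6 \right)} \left(-9\right) \left(- \frac{17}{-5}\right) = \left(-6\right) \left(-9\right) \left(- \frac{17}{-5}\right) = 54 \left(\left(-17\right) \left(- \frac{1}{5}\right)\right) = 54 \cdot \frac{17}{5} = \frac{918}{5}$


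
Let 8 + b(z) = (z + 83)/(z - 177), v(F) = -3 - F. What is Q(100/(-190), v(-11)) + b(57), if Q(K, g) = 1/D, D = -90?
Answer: -413/45 ≈ -9.1778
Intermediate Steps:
b(z) = -8 + (83 + z)/(-177 + z) (b(z) = -8 + (z + 83)/(z - 177) = -8 + (83 + z)/(-177 + z))
Q(K, g) = -1/90 (Q(K, g) = 1/(-90) = -1/90)
Q(100/(-190), v(-11)) + b(57) = -1/90 + (1499 - 7*57)/(-177 + 57) = -1/90 + (1499 - 399)/(-120) = -1/90 - 1/120*1100 = -1/90 - 55/6 = -413/45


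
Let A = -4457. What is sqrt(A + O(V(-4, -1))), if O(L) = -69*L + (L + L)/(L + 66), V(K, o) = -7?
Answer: 4*I*sqrt(864645)/59 ≈ 63.042*I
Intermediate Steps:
O(L) = -69*L + 2*L/(66 + L) (O(L) = -69*L + (2*L)/(66 + L) = -69*L + 2*L/(66 + L))
sqrt(A + O(V(-4, -1))) = sqrt(-4457 - 1*(-7)*(4552 + 69*(-7))/(66 - 7)) = sqrt(-4457 - 1*(-7)*(4552 - 483)/59) = sqrt(-4457 - 1*(-7)*1/59*4069) = sqrt(-4457 + 28483/59) = sqrt(-234480/59) = 4*I*sqrt(864645)/59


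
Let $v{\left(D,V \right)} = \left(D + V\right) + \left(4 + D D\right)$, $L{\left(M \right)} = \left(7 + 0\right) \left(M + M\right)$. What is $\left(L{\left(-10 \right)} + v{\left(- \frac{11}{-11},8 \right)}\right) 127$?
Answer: $-16002$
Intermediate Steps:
$L{\left(M \right)} = 14 M$ ($L{\left(M \right)} = 7 \cdot 2 M = 14 M$)
$v{\left(D,V \right)} = 4 + D + V + D^{2}$ ($v{\left(D,V \right)} = \left(D + V\right) + \left(4 + D^{2}\right) = 4 + D + V + D^{2}$)
$\left(L{\left(-10 \right)} + v{\left(- \frac{11}{-11},8 \right)}\right) 127 = \left(14 \left(-10\right) + \left(4 - \frac{11}{-11} + 8 + \left(- \frac{11}{-11}\right)^{2}\right)\right) 127 = \left(-140 + \left(4 - -1 + 8 + \left(\left(-11\right) \left(- \frac{1}{11}\right)\right)^{2}\right)\right) 127 = \left(-140 + \left(4 + 1 + 8 + 1^{2}\right)\right) 127 = \left(-140 + \left(4 + 1 + 8 + 1\right)\right) 127 = \left(-140 + 14\right) 127 = \left(-126\right) 127 = -16002$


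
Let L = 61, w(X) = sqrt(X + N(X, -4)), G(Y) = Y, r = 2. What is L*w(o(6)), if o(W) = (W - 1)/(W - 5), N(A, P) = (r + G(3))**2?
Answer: 61*sqrt(30) ≈ 334.11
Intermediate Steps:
N(A, P) = 25 (N(A, P) = (2 + 3)**2 = 5**2 = 25)
o(W) = (-1 + W)/(-5 + W)
w(X) = sqrt(25 + X) (w(X) = sqrt(X + 25) = sqrt(25 + X))
L*w(o(6)) = 61*sqrt(25 + (-1 + 6)/(-5 + 6)) = 61*sqrt(25 + 5/1) = 61*sqrt(25 + 1*5) = 61*sqrt(25 + 5) = 61*sqrt(30)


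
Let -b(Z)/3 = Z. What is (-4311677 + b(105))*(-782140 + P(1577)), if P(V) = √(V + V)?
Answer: 3372581422880 - 4311992*√3154 ≈ 3.3723e+12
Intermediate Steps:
P(V) = √2*√V (P(V) = √(2*V) = √2*√V)
b(Z) = -3*Z
(-4311677 + b(105))*(-782140 + P(1577)) = (-4311677 - 3*105)*(-782140 + √2*√1577) = (-4311677 - 315)*(-782140 + √3154) = -4311992*(-782140 + √3154) = 3372581422880 - 4311992*√3154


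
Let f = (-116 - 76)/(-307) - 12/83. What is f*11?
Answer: 134772/25481 ≈ 5.2891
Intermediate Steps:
f = 12252/25481 (f = -192*(-1/307) - 12*1/83 = 192/307 - 12/83 = 12252/25481 ≈ 0.48083)
f*11 = (12252/25481)*11 = 134772/25481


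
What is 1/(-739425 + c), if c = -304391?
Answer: -1/1043816 ≈ -9.5802e-7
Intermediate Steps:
1/(-739425 + c) = 1/(-739425 - 304391) = 1/(-1043816) = -1/1043816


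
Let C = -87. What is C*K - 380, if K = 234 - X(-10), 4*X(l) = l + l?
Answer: -21173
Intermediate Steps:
X(l) = l/2 (X(l) = (l + l)/4 = (2*l)/4 = l/2)
K = 239 (K = 234 - (-10)/2 = 234 - 1*(-5) = 234 + 5 = 239)
C*K - 380 = -87*239 - 380 = -20793 - 380 = -21173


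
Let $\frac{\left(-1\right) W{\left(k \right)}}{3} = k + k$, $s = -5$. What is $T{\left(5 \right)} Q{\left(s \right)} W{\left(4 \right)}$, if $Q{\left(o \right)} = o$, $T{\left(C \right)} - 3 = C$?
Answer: $960$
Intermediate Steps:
$T{\left(C \right)} = 3 + C$
$W{\left(k \right)} = - 6 k$ ($W{\left(k \right)} = - 3 \left(k + k\right) = - 3 \cdot 2 k = - 6 k$)
$T{\left(5 \right)} Q{\left(s \right)} W{\left(4 \right)} = \left(3 + 5\right) \left(-5\right) \left(\left(-6\right) 4\right) = 8 \left(-5\right) \left(-24\right) = \left(-40\right) \left(-24\right) = 960$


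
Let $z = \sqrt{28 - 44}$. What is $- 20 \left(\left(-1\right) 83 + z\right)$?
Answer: $1660 - 80 i \approx 1660.0 - 80.0 i$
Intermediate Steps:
$z = 4 i$ ($z = \sqrt{-16} = 4 i \approx 4.0 i$)
$- 20 \left(\left(-1\right) 83 + z\right) = - 20 \left(\left(-1\right) 83 + 4 i\right) = - 20 \left(-83 + 4 i\right) = 1660 - 80 i$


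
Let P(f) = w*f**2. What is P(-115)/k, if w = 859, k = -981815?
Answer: -2272055/196363 ≈ -11.571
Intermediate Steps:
P(f) = 859*f**2
P(-115)/k = (859*(-115)**2)/(-981815) = (859*13225)*(-1/981815) = 11360275*(-1/981815) = -2272055/196363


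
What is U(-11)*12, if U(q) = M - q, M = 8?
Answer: 228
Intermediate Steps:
U(q) = 8 - q
U(-11)*12 = (8 - 1*(-11))*12 = (8 + 11)*12 = 19*12 = 228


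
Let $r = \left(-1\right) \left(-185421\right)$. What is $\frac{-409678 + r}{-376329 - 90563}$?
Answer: $\frac{224257}{466892} \approx 0.48032$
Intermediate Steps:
$r = 185421$
$\frac{-409678 + r}{-376329 - 90563} = \frac{-409678 + 185421}{-376329 - 90563} = - \frac{224257}{-466892} = \left(-224257\right) \left(- \frac{1}{466892}\right) = \frac{224257}{466892}$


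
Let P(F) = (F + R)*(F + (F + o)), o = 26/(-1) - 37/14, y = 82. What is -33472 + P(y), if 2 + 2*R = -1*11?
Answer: -651071/28 ≈ -23253.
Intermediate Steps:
R = -13/2 (R = -1 + (-1*11)/2 = -1 + (1/2)*(-11) = -1 - 11/2 = -13/2 ≈ -6.5000)
o = -401/14 (o = 26*(-1) - 37*1/14 = -26 - 37/14 = -401/14 ≈ -28.643)
P(F) = (-401/14 + 2*F)*(-13/2 + F) (P(F) = (F - 13/2)*(F + (F - 401/14)) = (-13/2 + F)*(F + (-401/14 + F)) = (-13/2 + F)*(-401/14 + 2*F) = (-401/14 + 2*F)*(-13/2 + F))
-33472 + P(y) = -33472 + (5213/28 + 2*82**2 - 583/14*82) = -33472 + (5213/28 + 2*6724 - 23903/7) = -33472 + (5213/28 + 13448 - 23903/7) = -33472 + 286145/28 = -651071/28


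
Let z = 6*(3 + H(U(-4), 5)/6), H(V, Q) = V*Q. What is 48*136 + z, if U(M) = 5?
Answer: 6571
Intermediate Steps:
H(V, Q) = Q*V
z = 43 (z = 6*(3 + (5*5)/6) = 6*(3 + 25*(⅙)) = 6*(3 + 25/6) = 6*(43/6) = 43)
48*136 + z = 48*136 + 43 = 6528 + 43 = 6571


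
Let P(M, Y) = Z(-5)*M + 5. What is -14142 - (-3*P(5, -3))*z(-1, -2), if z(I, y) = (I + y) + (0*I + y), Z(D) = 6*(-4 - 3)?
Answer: -11067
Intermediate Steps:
Z(D) = -42 (Z(D) = 6*(-7) = -42)
z(I, y) = I + 2*y (z(I, y) = (I + y) + (0 + y) = (I + y) + y = I + 2*y)
P(M, Y) = 5 - 42*M (P(M, Y) = -42*M + 5 = 5 - 42*M)
-14142 - (-3*P(5, -3))*z(-1, -2) = -14142 - (-3*(5 - 42*5))*(-1 + 2*(-2)) = -14142 - (-3*(5 - 210))*(-1 - 4) = -14142 - (-3*(-205))*(-5) = -14142 - 615*(-5) = -14142 - 1*(-3075) = -14142 + 3075 = -11067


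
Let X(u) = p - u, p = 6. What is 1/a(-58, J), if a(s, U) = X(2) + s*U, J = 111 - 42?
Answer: -1/3998 ≈ -0.00025012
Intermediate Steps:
X(u) = 6 - u
J = 69
a(s, U) = 4 + U*s (a(s, U) = (6 - 1*2) + s*U = (6 - 2) + U*s = 4 + U*s)
1/a(-58, J) = 1/(4 + 69*(-58)) = 1/(4 - 4002) = 1/(-3998) = -1/3998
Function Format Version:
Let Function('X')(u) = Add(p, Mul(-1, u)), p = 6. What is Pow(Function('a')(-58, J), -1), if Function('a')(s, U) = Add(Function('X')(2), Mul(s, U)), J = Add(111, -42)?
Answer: Rational(-1, 3998) ≈ -0.00025012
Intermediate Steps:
Function('X')(u) = Add(6, Mul(-1, u))
J = 69
Function('a')(s, U) = Add(4, Mul(U, s)) (Function('a')(s, U) = Add(Add(6, Mul(-1, 2)), Mul(s, U)) = Add(Add(6, -2), Mul(U, s)) = Add(4, Mul(U, s)))
Pow(Function('a')(-58, J), -1) = Pow(Add(4, Mul(69, -58)), -1) = Pow(Add(4, -4002), -1) = Pow(-3998, -1) = Rational(-1, 3998)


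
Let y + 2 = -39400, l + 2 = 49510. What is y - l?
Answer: -88910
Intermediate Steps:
l = 49508 (l = -2 + 49510 = 49508)
y = -39402 (y = -2 - 39400 = -39402)
y - l = -39402 - 1*49508 = -39402 - 49508 = -88910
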